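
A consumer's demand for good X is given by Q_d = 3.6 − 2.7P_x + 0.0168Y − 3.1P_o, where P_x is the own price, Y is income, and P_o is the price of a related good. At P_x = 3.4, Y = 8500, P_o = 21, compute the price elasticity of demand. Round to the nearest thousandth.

At the given point, Q_d = 3.6 − 2.7(3.4) + 0.0168(8500) − 3.1(21) = 3.6 − 9.18 + 142.8 − 65.1 = 72.12.
∂Q_d/∂P_x = −2.7, so E_p = (−2.7)·(3.4/72.12) ≈ -0.127.
|E_p| < 1: demand is inelastic.

-0.127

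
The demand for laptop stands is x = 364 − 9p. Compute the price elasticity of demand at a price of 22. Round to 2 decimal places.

At p = 22, x = 166.
dx/dp = −9.
Point elasticity E = (dx/dp)·(p/x) = -9 × 22/166 ≈ -1.19.
|E| > 1, so demand is elastic at this price.

-1.19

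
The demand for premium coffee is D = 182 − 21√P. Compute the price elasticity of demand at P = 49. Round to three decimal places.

-2.100

At P = 49, D = 35.
dD/dP = −21/(2√P) = −21/(2·7).
Point elasticity E = (dD/dP)·(P/D) = -1.5 × 49/35 ≈ -2.100.
|E| > 1, so demand is elastic at this price.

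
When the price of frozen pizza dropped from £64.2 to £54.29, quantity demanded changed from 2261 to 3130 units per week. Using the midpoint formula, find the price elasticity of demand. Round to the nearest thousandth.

%Δq = (3130 − 2261)/[(2261 + 3130)/2] = 869/2695.5 ≈ 0.3224.
%Δp = (54.29 − 64.2)/[(64.2 + 54.29)/2] = -9.91/59.245 ≈ -0.1673.
Arc elasticity E = %Δq/%Δp ≈ 0.3224/-0.1673 ≈ -1.927.
|E| > 1: demand is elastic over this range.

-1.927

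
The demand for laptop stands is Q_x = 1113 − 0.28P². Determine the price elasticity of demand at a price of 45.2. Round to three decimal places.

At P = 45.2, Q_x = 540.9488.
dQ_x/dP = −2·0.28·P = −25.312.
Point elasticity E = (dQ_x/dP)·(P/Q_x) = -25.312 × 45.2/540.9488 ≈ -2.115.
|E| > 1, so demand is elastic at this price.

-2.115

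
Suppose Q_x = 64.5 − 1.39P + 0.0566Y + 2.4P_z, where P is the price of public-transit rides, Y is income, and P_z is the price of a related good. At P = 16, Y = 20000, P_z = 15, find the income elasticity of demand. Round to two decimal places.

At the given point, Q_x = 64.5 − 1.39(16) + 0.0566(20000) + 2.4(15) = 64.5 − 22.24 + 1132 + 36 = 1210.26.
∂Q_x/∂Y = +0.0566, so E_I = 0.0566·(20000/1210.26) ≈ 0.94.
E_I ∈ (0,1): normal good (necessity).

0.94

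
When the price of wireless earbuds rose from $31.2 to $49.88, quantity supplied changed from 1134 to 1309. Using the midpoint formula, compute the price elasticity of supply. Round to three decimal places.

%Δq = (1309 − 1134)/[(1134 + 1309)/2] = 175/1221.5 ≈ 0.1433.
%ΔP = (49.88 − 31.2)/[(31.2 + 49.88)/2] = 18.68/40.54 ≈ 0.4608.
Arc elasticity E = %Δq/%ΔP ≈ 0.1433/0.4608 ≈ 0.311.
|E| < 1: supply is inelastic over this range.

0.311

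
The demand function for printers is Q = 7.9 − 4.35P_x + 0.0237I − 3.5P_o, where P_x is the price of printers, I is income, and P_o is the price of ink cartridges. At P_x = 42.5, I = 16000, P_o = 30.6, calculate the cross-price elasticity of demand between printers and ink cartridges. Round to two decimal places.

Evaluating quantity at (P_x, I, P_o) gives Q = 7.9 − 4.35(42.5) + 0.0237(16000) − 3.5(30.6) = 7.9 − 184.875 + 379.2 − 107.1 = 95.125.
∂Q/∂P_o = −3.5, so E_xy = -3.5·(30.6/95.125) ≈ -1.13.
E_xy < 0: the goods are complements.

-1.13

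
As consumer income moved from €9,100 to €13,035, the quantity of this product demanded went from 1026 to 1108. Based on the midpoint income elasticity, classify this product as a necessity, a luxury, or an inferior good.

%ΔQ = (1108 − 1026)/[(1026+1108)/2] = 82/1067 ≈ 0.0769.
%ΔI = (13,035 − 9,100)/[(9,100+13,035)/2] = 3935/11067.5 ≈ 0.3555.
E_I = %ΔQ/%ΔI ≈ 0.216.
E_I ∈ (0,1): normal good (necessity).

necessity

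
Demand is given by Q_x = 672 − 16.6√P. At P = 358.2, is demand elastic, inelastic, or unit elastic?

inelastic

At P = 358.2, Q_x = 357.8255.
dQ_x/dP = −16.6/(2√P) = −16.6/(2·18.9262).
Point elasticity E = (dQ_x/dP)·(P/Q_x) = -0.4385 × 358.2/357.8255 ≈ -0.439.
|E| ≈ 0.439 < 1, so demand is inelastic.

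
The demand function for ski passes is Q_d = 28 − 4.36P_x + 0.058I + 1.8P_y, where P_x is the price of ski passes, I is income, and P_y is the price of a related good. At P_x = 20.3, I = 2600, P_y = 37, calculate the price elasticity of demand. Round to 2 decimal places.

-0.56

Q_d = 28 − 4.36(20.3) + 0.058(2600) + 1.8(37) = 28 − 88.508 + 150.8 + 66.6 = 156.892.
∂Q_d/∂P_x = −4.36, so E_p = (−4.36)·(20.3/156.892) ≈ -0.56.
|E_p| < 1: demand is inelastic.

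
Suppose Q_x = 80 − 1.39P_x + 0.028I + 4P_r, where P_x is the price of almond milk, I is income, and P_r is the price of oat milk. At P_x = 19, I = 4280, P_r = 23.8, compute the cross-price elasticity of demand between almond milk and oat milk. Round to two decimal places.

Substituting, Q_x = 80 − 1.39(19) + 0.028(4280) + 4(23.8) = 80 − 26.41 + 119.84 + 95.2 = 268.63.
∂Q_x/∂P_r = +4, so E_xy = 4·(23.8/268.63) ≈ 0.35.
E_xy > 0: the goods are substitutes.

0.35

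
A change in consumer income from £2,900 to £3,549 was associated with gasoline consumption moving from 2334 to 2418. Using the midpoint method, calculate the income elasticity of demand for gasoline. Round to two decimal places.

0.18

%ΔQ = (2418 − 2334)/[(2334+2418)/2] = 84/2376 ≈ 0.0354.
%ΔI = (3,549 − 2,900)/[(2,900+3,549)/2] = 649/3224.5 ≈ 0.2013.
E_I = %ΔQ/%ΔI ≈ 0.18.
E_I ∈ (0,1): normal good (necessity).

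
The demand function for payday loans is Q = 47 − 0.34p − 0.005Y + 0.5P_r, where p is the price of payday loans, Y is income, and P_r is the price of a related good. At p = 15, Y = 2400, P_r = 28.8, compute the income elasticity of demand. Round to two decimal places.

-0.27

At the given point, Q = 47 − 0.34(15) − 0.005(2400) + 0.5(28.8) = 47 − 5.1 − 12 + 14.4 = 44.3.
∂Q/∂Y = −0.005, so E_I = -0.005·(2400/44.3) ≈ -0.27.
E_I < 0: inferior good.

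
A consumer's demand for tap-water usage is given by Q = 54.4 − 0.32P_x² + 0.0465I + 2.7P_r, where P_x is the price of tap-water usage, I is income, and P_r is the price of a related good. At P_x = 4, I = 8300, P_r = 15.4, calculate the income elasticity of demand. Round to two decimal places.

0.81

At the given point, Q = 54.4 − 0.32(4)² + 0.0465(8300) + 2.7(15.4) = 54.4 − 5.12 + 385.95 + 41.58 = 476.81.
∂Q/∂I = +0.0465, so E_I = 0.0465·(8300/476.81) ≈ 0.81.
E_I ∈ (0,1): normal good (necessity).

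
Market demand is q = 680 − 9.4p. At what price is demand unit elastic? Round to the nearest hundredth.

For linear demand q = a − bp, E = −bp/(a − bp). |E| = 1 ⇒ bp = a − bp ⇒ p = a/(2b).
p = 680/(2·9.4) ≈ 36.17.

36.17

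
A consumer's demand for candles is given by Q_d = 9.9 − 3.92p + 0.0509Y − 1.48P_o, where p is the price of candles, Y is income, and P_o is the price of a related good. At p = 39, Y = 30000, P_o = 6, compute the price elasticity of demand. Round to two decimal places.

First evaluate Q_d: 9.9 − 3.92(39) + 0.0509(30000) − 1.48(6) = 9.9 − 152.88 + 1527 − 8.88 = 1375.14.
∂Q_d/∂p = −3.92, so E_p = (−3.92)·(39/1375.14) ≈ -0.11.
|E_p| < 1: demand is inelastic.

-0.11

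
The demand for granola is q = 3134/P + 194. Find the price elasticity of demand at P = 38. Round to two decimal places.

At P = 38, q = 276.4737.
dq/dP = −3134/P² = −2.1704.
Point elasticity E = (dq/dP)·(P/q) = -2.1704 × 38/276.4737 ≈ -0.30.
|E| < 1, so demand is inelastic at this price.

-0.30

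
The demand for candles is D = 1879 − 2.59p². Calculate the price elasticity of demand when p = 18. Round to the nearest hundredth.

At p = 18, D = 1039.84.
dD/dp = −2·2.59·p = −93.24.
Point elasticity E = (dD/dp)·(p/D) = -93.24 × 18/1039.84 ≈ -1.61.
|E| > 1, so demand is elastic at this price.

-1.61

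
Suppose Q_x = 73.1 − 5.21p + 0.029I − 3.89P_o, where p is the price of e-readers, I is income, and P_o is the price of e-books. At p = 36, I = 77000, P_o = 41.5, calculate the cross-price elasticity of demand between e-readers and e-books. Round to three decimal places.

First evaluate Q_x: 73.1 − 5.21(36) + 0.029(77000) − 3.89(41.5) = 73.1 − 187.56 + 2233 − 161.435 = 1957.105.
∂Q_x/∂P_o = −3.89, so E_xy = -3.89·(41.5/1957.105) ≈ -0.082.
E_xy < 0: the goods are complements.

-0.082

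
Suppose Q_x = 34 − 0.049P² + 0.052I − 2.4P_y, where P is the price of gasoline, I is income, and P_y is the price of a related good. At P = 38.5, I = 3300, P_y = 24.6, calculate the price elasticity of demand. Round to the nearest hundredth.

-1.96

Substituting, Q_x = 34 − 0.049(38.5)² + 0.052(3300) − 2.4(24.6) = 34 − 72.6303 + 171.6 − 59.04 = 73.9298.
∂Q_x/∂P = −2·0.049·P = -3.773, so E_p = -3.773·(38.5/73.9298) ≈ -1.96.
|E_p| > 1: demand is elastic.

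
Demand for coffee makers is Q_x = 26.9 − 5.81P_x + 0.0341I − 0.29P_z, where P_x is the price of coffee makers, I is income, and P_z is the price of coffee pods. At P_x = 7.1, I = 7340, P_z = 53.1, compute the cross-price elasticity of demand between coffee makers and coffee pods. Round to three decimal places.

-0.070

Q_x = 26.9 − 5.81(7.1) + 0.0341(7340) − 0.29(53.1) = 26.9 − 41.251 + 250.294 − 15.399 = 220.544.
∂Q_x/∂P_z = −0.29, so E_xy = -0.29·(53.1/220.544) ≈ -0.070.
E_xy < 0: the goods are complements.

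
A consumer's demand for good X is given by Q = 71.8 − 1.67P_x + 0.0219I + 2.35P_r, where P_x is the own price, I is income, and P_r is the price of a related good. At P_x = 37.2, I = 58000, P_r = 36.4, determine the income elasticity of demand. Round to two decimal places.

0.93

Q = 71.8 − 1.67(37.2) + 0.0219(58000) + 2.35(36.4) = 71.8 − 62.124 + 1270.2 + 85.54 = 1365.416.
∂Q/∂I = +0.0219, so E_I = 0.0219·(58000/1365.416) ≈ 0.93.
E_I ∈ (0,1): normal good (necessity).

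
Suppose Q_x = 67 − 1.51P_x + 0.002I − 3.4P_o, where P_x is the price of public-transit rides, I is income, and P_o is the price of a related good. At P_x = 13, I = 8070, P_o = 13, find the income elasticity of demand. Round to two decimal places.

Substituting, Q_x = 67 − 1.51(13) + 0.002(8070) − 3.4(13) = 67 − 19.63 + 16.14 − 44.2 = 19.31.
∂Q_x/∂I = +0.002, so E_I = 0.002·(8070/19.31) ≈ 0.84.
E_I ∈ (0,1): normal good (necessity).

0.84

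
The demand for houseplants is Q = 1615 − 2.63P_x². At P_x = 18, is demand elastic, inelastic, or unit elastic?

elastic

At P_x = 18, Q = 762.88.
dQ/dP_x = −2·2.63·P_x = −94.68.
Point elasticity E = (dQ/dP_x)·(P_x/Q) = -94.68 × 18/762.88 ≈ -2.234.
|E| ≈ 2.234 > 1, so demand is elastic.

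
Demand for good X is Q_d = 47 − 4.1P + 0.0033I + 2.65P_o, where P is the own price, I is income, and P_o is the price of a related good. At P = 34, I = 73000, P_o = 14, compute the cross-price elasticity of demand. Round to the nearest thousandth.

Q_d = 47 − 4.1(34) + 0.0033(73000) + 2.65(14) = 47 − 139.4 + 240.9 + 37.1 = 185.6.
∂Q_d/∂P_o = +2.65, so E_xy = 2.65·(14/185.6) ≈ 0.200.
E_xy > 0: the goods are substitutes.

0.200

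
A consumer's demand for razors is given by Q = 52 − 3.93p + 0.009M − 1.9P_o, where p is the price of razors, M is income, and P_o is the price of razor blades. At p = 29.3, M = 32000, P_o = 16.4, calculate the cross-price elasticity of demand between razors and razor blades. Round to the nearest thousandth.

Q = 52 − 3.93(29.3) + 0.009(32000) − 1.9(16.4) = 52 − 115.149 + 288 − 31.16 = 193.691.
∂Q/∂P_o = −1.9, so E_xy = -1.9·(16.4/193.691) ≈ -0.161.
E_xy < 0: the goods are complements.

-0.161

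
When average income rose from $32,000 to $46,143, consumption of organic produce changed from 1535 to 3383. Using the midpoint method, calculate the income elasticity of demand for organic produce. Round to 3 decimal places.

%ΔQ = (3383 − 1535)/[(1535+3383)/2] = 1848/2459 ≈ 0.7515.
%ΔM = (46,143 − 32,000)/[(32,000+46,143)/2] = 14143/39071.5 ≈ 0.3620.
E_I = %ΔQ/%ΔM ≈ 2.076.
E_I > 1: normal good (luxury).

2.076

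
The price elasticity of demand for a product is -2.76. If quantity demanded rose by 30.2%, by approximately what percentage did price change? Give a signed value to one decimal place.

-10.9

%ΔQ ≈ E × %ΔP ⇒ %ΔP = %ΔQ / E = (30.2%)/(-2.76) ≈ -10.9%.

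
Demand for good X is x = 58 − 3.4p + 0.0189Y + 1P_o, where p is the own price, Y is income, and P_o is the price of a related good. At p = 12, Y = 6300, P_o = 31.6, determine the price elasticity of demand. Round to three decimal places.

Evaluating quantity at (p, Y, P_o) gives x = 58 − 3.4(12) + 0.0189(6300) + 1(31.6) = 58 − 40.8 + 119.07 + 31.6 = 167.87.
∂x/∂p = −3.4, so E_p = (−3.4)·(12/167.87) ≈ -0.243.
|E_p| < 1: demand is inelastic.

-0.243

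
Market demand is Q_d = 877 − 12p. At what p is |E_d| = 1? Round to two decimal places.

For linear demand Q_d = a − bp, E = −bp/(a − bp). |E| = 1 ⇒ bp = a − bp ⇒ p = a/(2b).
p = 877/(2·12) ≈ 36.54.

36.54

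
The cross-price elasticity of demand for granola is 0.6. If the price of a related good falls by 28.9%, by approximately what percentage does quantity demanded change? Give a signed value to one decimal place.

%ΔQ ≈ E × %ΔP_y = (0.6) × (-28.9%) ≈ -17.3%.

-17.3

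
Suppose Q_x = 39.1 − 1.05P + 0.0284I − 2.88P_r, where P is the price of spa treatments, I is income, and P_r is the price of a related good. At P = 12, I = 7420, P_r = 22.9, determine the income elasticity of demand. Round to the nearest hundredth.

Evaluating quantity at (P, I, P_r) gives Q_x = 39.1 − 1.05(12) + 0.0284(7420) − 2.88(22.9) = 39.1 − 12.6 + 210.728 − 65.952 = 171.276.
∂Q_x/∂I = +0.0284, so E_I = 0.0284·(7420/171.276) ≈ 1.23.
E_I > 1: normal good (luxury).

1.23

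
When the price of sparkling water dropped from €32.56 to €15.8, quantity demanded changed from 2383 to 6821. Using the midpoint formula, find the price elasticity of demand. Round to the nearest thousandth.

-1.391

%ΔQ = (6821 − 2383)/[(2383 + 6821)/2] = 4438/4602 ≈ 0.9644.
%ΔP = (15.8 − 32.56)/[(32.56 + 15.8)/2] = -16.76/24.18 ≈ -0.6931.
Arc elasticity E = %ΔQ/%ΔP ≈ 0.9644/-0.6931 ≈ -1.391.
|E| > 1: demand is elastic over this range.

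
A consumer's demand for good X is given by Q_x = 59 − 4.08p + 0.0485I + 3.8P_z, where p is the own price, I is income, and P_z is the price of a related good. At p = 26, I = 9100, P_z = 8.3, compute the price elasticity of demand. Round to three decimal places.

-0.249

Q_x = 59 − 4.08(26) + 0.0485(9100) + 3.8(8.3) = 59 − 106.08 + 441.35 + 31.54 = 425.81.
∂Q_x/∂p = −4.08, so E_p = (−4.08)·(26/425.81) ≈ -0.249.
|E_p| < 1: demand is inelastic.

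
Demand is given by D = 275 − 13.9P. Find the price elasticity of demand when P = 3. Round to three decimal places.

At P = 3, D = 233.3.
dD/dP = −13.9.
Point elasticity E = (dD/dP)·(P/D) = -13.9 × 3/233.3 ≈ -0.179.
|E| < 1, so demand is inelastic at this price.

-0.179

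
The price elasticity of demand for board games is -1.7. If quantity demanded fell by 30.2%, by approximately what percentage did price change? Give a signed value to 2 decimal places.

%ΔQ ≈ E × %ΔP ⇒ %ΔP = %ΔQ / E = (-30.2%)/(-1.7) ≈ 17.76%.

17.76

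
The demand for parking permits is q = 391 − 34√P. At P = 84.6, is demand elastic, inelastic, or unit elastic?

elastic

At P = 84.6, q = 78.2739.
dq/dP = −34/(2√P) = −34/(2·9.1978).
Point elasticity E = (dq/dP)·(P/q) = -1.8483 × 84.6/78.2739 ≈ -1.998.
|E| ≈ 1.998 > 1, so demand is elastic.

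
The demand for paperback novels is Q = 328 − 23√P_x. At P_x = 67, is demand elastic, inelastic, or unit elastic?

At P_x = 67, Q = 139.7369.
dQ/dP_x = −23/(2√P_x) = −23/(2·8.1854).
Point elasticity E = (dQ/dP_x)·(P_x/Q) = -1.4049 × 67/139.7369 ≈ -0.674.
|E| ≈ 0.674 < 1, so demand is inelastic.

inelastic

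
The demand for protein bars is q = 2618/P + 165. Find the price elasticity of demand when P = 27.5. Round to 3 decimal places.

At P = 27.5, q = 260.2.
dq/dP = −2618/P² = −3.4618.
Point elasticity E = (dq/dP)·(P/q) = -3.4618 × 27.5/260.2 ≈ -0.366.
|E| < 1, so demand is inelastic at this price.

-0.366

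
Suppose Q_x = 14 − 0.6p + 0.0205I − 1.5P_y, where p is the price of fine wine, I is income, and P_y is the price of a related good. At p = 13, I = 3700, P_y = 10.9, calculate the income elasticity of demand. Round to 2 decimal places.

Substituting, Q_x = 14 − 0.6(13) + 0.0205(3700) − 1.5(10.9) = 14 − 7.8 + 75.85 − 16.35 = 65.7.
∂Q_x/∂I = +0.0205, so E_I = 0.0205·(3700/65.7) ≈ 1.15.
E_I > 1: normal good (luxury).

1.15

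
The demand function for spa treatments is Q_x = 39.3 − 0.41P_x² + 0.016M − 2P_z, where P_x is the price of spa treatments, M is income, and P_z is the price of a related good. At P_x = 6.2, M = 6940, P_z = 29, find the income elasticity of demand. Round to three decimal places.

Evaluating quantity at (P_x, M, P_z) gives Q_x = 39.3 − 0.41(6.2)² + 0.016(6940) − 2(29) = 39.3 − 15.7604 + 111.04 − 58 = 76.5796.
∂Q_x/∂M = +0.016, so E_I = 0.016·(6940/76.5796) ≈ 1.450.
E_I > 1: normal good (luxury).

1.450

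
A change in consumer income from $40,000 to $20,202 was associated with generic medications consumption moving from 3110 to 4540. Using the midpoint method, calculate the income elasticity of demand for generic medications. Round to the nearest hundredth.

%ΔQ = (4540 − 3110)/[(3110+4540)/2] = 1430/3825 ≈ 0.3739.
%ΔY = (20,202 − 40,000)/[(40,000+20,202)/2] = -19798/30101 ≈ -0.6577.
E_I = %ΔQ/%ΔY ≈ -0.57.
E_I < 0: inferior good.

-0.57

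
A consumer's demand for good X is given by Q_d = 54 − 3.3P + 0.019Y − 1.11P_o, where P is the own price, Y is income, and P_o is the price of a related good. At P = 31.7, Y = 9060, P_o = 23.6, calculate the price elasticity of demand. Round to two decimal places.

At the given point, Q_d = 54 − 3.3(31.7) + 0.019(9060) − 1.11(23.6) = 54 − 104.61 + 172.14 − 26.196 = 95.334.
∂Q_d/∂P = −3.3, so E_p = (−3.3)·(31.7/95.334) ≈ -1.10.
|E_p| > 1: demand is elastic.

-1.10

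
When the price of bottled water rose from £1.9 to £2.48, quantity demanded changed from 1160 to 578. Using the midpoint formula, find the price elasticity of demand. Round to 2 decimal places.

-2.53

%ΔQ = (578 − 1160)/[(1160 + 578)/2] = -582/869 ≈ -0.6697.
%Δp = (2.48 − 1.9)/[(1.9 + 2.48)/2] = 0.58/2.19 ≈ 0.2648.
Arc elasticity E = %ΔQ/%Δp ≈ -0.6697/0.2648 ≈ -2.53.
|E| > 1: demand is elastic over this range.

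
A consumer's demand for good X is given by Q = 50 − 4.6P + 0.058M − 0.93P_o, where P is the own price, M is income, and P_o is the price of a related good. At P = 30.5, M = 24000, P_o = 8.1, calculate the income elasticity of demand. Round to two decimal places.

1.08

Substituting, Q = 50 − 4.6(30.5) + 0.058(24000) − 0.93(8.1) = 50 − 140.3 + 1392 − 7.533 = 1294.167.
∂Q/∂M = +0.058, so E_I = 0.058·(24000/1294.167) ≈ 1.08.
E_I > 1: normal good (luxury).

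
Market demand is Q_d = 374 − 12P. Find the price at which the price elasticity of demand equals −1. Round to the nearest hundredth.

For linear demand Q_d = a − bP, E = −bP/(a − bP). |E| = 1 ⇒ bP = a − bP ⇒ P = a/(2b).
P = 374/(2·12) ≈ 15.58.

15.58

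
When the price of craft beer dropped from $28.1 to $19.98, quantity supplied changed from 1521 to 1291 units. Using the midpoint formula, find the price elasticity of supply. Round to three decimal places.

0.484

%ΔQ = (1291 − 1521)/[(1521 + 1291)/2] = -230/1406 ≈ -0.1636.
%ΔP = (19.98 − 28.1)/[(28.1 + 19.98)/2] = -8.12/24.04 ≈ -0.3378.
Arc elasticity E = %ΔQ/%ΔP ≈ -0.1636/-0.3378 ≈ 0.484.
|E| < 1: supply is inelastic over this range.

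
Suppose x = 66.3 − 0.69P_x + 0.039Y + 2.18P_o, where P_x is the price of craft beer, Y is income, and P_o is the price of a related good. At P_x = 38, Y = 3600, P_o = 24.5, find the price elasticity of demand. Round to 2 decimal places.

-0.11

Substituting, x = 66.3 − 0.69(38) + 0.039(3600) + 2.18(24.5) = 66.3 − 26.22 + 140.4 + 53.41 = 233.89.
∂x/∂P_x = −0.69, so E_p = (−0.69)·(38/233.89) ≈ -0.11.
|E_p| < 1: demand is inelastic.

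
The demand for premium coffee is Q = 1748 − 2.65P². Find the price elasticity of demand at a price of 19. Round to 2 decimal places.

At P = 19, Q = 791.35.
dQ/dP = −2·2.65·P = −100.7.
Point elasticity E = (dQ/dP)·(P/Q) = -100.7 × 19/791.35 ≈ -2.42.
|E| > 1, so demand is elastic at this price.

-2.42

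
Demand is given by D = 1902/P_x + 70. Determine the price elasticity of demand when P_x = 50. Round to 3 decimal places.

At P_x = 50, D = 108.04.
dD/dP_x = −1902/P_x² = −0.7608.
Point elasticity E = (dD/dP_x)·(P_x/D) = -0.7608 × 50/108.04 ≈ -0.352.
|E| < 1, so demand is inelastic at this price.

-0.352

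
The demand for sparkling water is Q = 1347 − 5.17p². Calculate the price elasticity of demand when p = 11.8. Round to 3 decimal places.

-2.296

At p = 11.8, Q = 627.1292.
dQ/dp = −2·5.17·p = −122.012.
Point elasticity E = (dQ/dp)·(p/Q) = -122.012 × 11.8/627.1292 ≈ -2.296.
|E| > 1, so demand is elastic at this price.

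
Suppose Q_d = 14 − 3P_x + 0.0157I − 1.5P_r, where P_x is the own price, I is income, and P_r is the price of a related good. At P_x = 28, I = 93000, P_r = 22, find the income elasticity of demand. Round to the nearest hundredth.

Substituting, Q_d = 14 − 3(28) + 0.0157(93000) − 1.5(22) = 14 − 84 + 1460.1 − 33 = 1357.1.
∂Q_d/∂I = +0.0157, so E_I = 0.0157·(93000/1357.1) ≈ 1.08.
E_I > 1: normal good (luxury).

1.08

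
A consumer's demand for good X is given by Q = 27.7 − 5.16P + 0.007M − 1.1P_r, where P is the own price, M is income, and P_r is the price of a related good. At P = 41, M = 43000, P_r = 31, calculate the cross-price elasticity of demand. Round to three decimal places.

-0.411

Substituting, Q = 27.7 − 5.16(41) + 0.007(43000) − 1.1(31) = 27.7 − 211.56 + 301 − 34.1 = 83.04.
∂Q/∂P_r = −1.1, so E_xy = -1.1·(31/83.04) ≈ -0.411.
E_xy < 0: the goods are complements.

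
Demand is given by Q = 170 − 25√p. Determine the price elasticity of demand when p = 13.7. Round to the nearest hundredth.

-0.60

At p = 13.7, Q = 77.4662.
dQ/dp = −25/(2√p) = −25/(2·3.7014).
Point elasticity E = (dQ/dp)·(p/Q) = -3.3771 × 13.7/77.4662 ≈ -0.60.
|E| < 1, so demand is inelastic at this price.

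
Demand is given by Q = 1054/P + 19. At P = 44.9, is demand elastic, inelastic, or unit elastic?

At P = 44.9, Q = 42.4744.
dQ/dP = −1054/P² = −0.5228.
Point elasticity E = (dQ/dP)·(P/Q) = -0.5228 × 44.9/42.4744 ≈ -0.553.
|E| ≈ 0.553 < 1, so demand is inelastic.

inelastic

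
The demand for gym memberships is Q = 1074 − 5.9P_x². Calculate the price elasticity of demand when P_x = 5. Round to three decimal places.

-0.318

At P_x = 5, Q = 926.5.
dQ/dP_x = −2·5.9·P_x = −59.
Point elasticity E = (dQ/dP_x)·(P_x/Q) = -59 × 5/926.5 ≈ -0.318.
|E| < 1, so demand is inelastic at this price.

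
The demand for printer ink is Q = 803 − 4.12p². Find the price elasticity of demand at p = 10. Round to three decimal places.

-2.107

At p = 10, Q = 391.
dQ/dp = −2·4.12·p = −82.4.
Point elasticity E = (dQ/dp)·(p/Q) = -82.4 × 10/391 ≈ -2.107.
|E| > 1, so demand is elastic at this price.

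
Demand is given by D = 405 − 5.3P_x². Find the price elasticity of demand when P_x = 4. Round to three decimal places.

At P_x = 4, D = 320.2.
dD/dP_x = −2·5.3·P_x = −42.4.
Point elasticity E = (dD/dP_x)·(P_x/D) = -42.4 × 4/320.2 ≈ -0.530.
|E| < 1, so demand is inelastic at this price.

-0.530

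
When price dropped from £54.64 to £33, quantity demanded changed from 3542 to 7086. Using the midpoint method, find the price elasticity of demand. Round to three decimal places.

%Δq = (7086 − 3542)/[(3542 + 7086)/2] = 3544/5314 ≈ 0.6669.
%Δp = (33 − 54.64)/[(54.64 + 33)/2] = -21.64/43.82 ≈ -0.4938.
Arc elasticity E = %Δq/%Δp ≈ 0.6669/-0.4938 ≈ -1.350.
|E| > 1: demand is elastic over this range.

-1.350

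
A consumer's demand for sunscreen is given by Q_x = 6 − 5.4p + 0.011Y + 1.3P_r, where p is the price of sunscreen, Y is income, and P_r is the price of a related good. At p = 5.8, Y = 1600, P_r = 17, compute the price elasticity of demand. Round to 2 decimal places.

-2.18

Evaluating quantity at (p, Y, P_r) gives Q_x = 6 − 5.4(5.8) + 0.011(1600) + 1.3(17) = 6 − 31.32 + 17.6 + 22.1 = 14.38.
∂Q_x/∂p = −5.4, so E_p = (−5.4)·(5.8/14.38) ≈ -2.18.
|E_p| > 1: demand is elastic.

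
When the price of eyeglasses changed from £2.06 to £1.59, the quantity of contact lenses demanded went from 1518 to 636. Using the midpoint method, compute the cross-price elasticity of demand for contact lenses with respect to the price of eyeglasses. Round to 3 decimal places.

%ΔQ_x = (636 − 1518)/[(1518+636)/2] = -882/1077 ≈ -0.8189.
%ΔP_y = (1.59 − 2.06)/[(2.06+1.59)/2] ≈ -0.2575.
E_xy = -0.8189/-0.2575 ≈ 3.180.
E_xy > 0, so contact lenses and eyeglasses are substitutes.

3.180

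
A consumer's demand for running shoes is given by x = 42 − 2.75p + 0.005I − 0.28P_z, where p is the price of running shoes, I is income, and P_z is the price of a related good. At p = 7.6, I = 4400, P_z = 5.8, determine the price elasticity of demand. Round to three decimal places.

-0.504

Substituting, x = 42 − 2.75(7.6) + 0.005(4400) − 0.28(5.8) = 42 − 20.9 + 22 − 1.624 = 41.476.
∂x/∂p = −2.75, so E_p = (−2.75)·(7.6/41.476) ≈ -0.504.
|E_p| < 1: demand is inelastic.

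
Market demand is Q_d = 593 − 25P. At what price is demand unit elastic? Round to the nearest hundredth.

For linear demand Q_d = a − bP, E = −bP/(a − bP). |E| = 1 ⇒ bP = a − bP ⇒ P = a/(2b).
P = 593/(2·25) = 11.86.

11.86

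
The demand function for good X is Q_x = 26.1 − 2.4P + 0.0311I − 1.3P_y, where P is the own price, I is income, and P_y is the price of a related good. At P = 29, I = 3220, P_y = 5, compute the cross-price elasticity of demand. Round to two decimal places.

Evaluating quantity at (P, I, P_y) gives Q_x = 26.1 − 2.4(29) + 0.0311(3220) − 1.3(5) = 26.1 − 69.6 + 100.142 − 6.5 = 50.142.
∂Q_x/∂P_y = −1.3, so E_xy = -1.3·(5/50.142) ≈ -0.13.
E_xy < 0: the goods are complements.

-0.13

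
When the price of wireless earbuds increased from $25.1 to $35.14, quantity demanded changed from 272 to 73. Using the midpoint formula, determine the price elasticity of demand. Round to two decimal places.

%Δq = (73 − 272)/[(272 + 73)/2] = -199/172.5 ≈ -1.1536.
%Δp = (35.14 − 25.1)/[(25.1 + 35.14)/2] = 10.04/30.12 ≈ 0.3333.
Arc elasticity E = %Δq/%Δp ≈ -1.1536/0.3333 ≈ -3.46.
|E| > 1: demand is elastic over this range.

-3.46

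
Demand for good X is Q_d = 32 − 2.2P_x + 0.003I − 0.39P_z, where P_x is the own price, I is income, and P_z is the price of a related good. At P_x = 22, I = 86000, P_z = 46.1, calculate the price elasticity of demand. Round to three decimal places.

-0.216

Q_d = 32 − 2.2(22) + 0.003(86000) − 0.39(46.1) = 32 − 48.4 + 258 − 17.979 = 223.621.
∂Q_d/∂P_x = −2.2, so E_p = (−2.2)·(22/223.621) ≈ -0.216.
|E_p| < 1: demand is inelastic.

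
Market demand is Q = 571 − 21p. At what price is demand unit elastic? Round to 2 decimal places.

13.60

For linear demand Q = a − bp, E = −bp/(a − bp). |E| = 1 ⇒ bp = a − bp ⇒ p = a/(2b).
p = 571/(2·21) ≈ 13.60.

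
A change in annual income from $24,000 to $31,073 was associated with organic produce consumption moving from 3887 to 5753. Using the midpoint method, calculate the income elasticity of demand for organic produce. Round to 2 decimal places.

1.51

%ΔQ = (5753 − 3887)/[(3887+5753)/2] = 1866/4820 ≈ 0.3871.
%ΔM = (31,073 − 24,000)/[(24,000+31,073)/2] = 7073/27536.5 ≈ 0.2569.
E_I = %ΔQ/%ΔM ≈ 1.51.
E_I > 1: normal good (luxury).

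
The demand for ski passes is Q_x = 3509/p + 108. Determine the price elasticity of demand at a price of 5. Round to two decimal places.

At p = 5, Q_x = 809.8.
dQ_x/dp = −3509/p² = −140.36.
Point elasticity E = (dQ_x/dp)·(p/Q_x) = -140.36 × 5/809.8 ≈ -0.87.
|E| < 1, so demand is inelastic at this price.

-0.87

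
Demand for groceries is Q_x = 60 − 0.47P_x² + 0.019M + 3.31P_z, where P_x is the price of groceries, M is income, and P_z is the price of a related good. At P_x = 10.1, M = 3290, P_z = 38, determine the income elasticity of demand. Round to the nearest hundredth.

Substituting, Q_x = 60 − 0.47(10.1)² + 0.019(3290) + 3.31(38) = 60 − 47.9447 + 62.51 + 125.78 = 200.3453.
∂Q_x/∂M = +0.019, so E_I = 0.019·(3290/200.3453) ≈ 0.31.
E_I ∈ (0,1): normal good (necessity).

0.31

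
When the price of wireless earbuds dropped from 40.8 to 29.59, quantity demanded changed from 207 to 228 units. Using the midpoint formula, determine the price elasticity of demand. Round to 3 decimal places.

-0.303

%ΔQ = (228 − 207)/[(207 + 228)/2] = 21/217.5 ≈ 0.0966.
%Δp = (29.59 − 40.8)/[(40.8 + 29.59)/2] = -11.21/35.195 ≈ -0.3185.
Arc elasticity E = %ΔQ/%Δp ≈ 0.0966/-0.3185 ≈ -0.303.
|E| < 1: demand is inelastic over this range.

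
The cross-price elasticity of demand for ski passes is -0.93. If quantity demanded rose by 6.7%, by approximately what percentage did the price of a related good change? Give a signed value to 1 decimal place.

-7.2

%ΔQ ≈ E × %ΔP_y ⇒ %ΔP_y = %ΔQ / E = (6.7%)/(-0.93) ≈ -7.2%.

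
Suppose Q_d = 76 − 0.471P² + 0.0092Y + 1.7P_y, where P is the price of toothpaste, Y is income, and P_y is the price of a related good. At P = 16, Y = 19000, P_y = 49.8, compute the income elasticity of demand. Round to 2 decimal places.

0.81

At the given point, Q_d = 76 − 0.471(16)² + 0.0092(19000) + 1.7(49.8) = 76 − 120.576 + 174.8 + 84.66 = 214.884.
∂Q_d/∂Y = +0.0092, so E_I = 0.0092·(19000/214.884) ≈ 0.81.
E_I ∈ (0,1): normal good (necessity).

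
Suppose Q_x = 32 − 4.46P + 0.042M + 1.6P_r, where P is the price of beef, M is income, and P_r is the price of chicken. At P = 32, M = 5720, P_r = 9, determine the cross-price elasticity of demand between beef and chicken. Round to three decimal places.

At the given point, Q_x = 32 − 4.46(32) + 0.042(5720) + 1.6(9) = 32 − 142.72 + 240.24 + 14.4 = 143.92.
∂Q_x/∂P_r = +1.6, so E_xy = 1.6·(9/143.92) ≈ 0.100.
E_xy > 0: the goods are substitutes.

0.100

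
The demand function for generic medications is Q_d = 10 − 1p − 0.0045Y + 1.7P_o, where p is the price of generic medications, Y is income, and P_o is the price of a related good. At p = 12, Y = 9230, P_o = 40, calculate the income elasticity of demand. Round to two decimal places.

-1.70

At the given point, Q_d = 10 − 1(12) − 0.0045(9230) + 1.7(40) = 10 − 12 − 41.535 + 68 = 24.465.
∂Q_d/∂Y = −0.0045, so E_I = -0.0045·(9230/24.465) ≈ -1.70.
E_I < 0: inferior good.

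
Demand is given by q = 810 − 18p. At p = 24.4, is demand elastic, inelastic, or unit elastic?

At p = 24.4, q = 370.8.
dq/dp = −18.
Point elasticity E = (dq/dp)·(p/q) = -18 × 24.4/370.8 ≈ -1.184.
|E| ≈ 1.184 > 1, so demand is elastic.

elastic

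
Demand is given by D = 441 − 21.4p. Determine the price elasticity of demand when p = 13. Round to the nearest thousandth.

At p = 13, D = 162.8.
dD/dp = −21.4.
Point elasticity E = (dD/dp)·(p/D) = -21.4 × 13/162.8 ≈ -1.709.
|E| > 1, so demand is elastic at this price.

-1.709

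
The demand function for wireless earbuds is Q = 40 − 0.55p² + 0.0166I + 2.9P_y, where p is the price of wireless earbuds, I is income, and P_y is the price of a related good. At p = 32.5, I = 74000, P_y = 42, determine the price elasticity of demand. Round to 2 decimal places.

-1.44

Substituting, Q = 40 − 0.55(32.5)² + 0.0166(74000) + 2.9(42) = 40 − 580.9375 + 1228.4 + 121.8 = 809.2625.
∂Q/∂p = −2·0.55·p = -35.75, so E_p = -35.75·(32.5/809.2625) ≈ -1.44.
|E_p| > 1: demand is elastic.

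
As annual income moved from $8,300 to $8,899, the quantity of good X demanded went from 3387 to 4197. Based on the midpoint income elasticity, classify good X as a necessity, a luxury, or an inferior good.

luxury

%ΔQ = (4197 − 3387)/[(3387+4197)/2] = 810/3792 ≈ 0.2136.
%ΔM = (8,899 − 8,300)/[(8,300+8,899)/2] = 599/8599.5 ≈ 0.0697.
E_I = %ΔQ/%ΔM ≈ 3.067.
E_I > 1: normal good (luxury).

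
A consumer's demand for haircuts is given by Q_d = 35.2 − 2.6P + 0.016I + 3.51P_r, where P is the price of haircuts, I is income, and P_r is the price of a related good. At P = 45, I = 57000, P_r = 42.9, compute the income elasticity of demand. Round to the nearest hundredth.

0.93

First evaluate Q_d: 35.2 − 2.6(45) + 0.016(57000) + 3.51(42.9) = 35.2 − 117 + 912 + 150.579 = 980.779.
∂Q_d/∂I = +0.016, so E_I = 0.016·(57000/980.779) ≈ 0.93.
E_I ∈ (0,1): normal good (necessity).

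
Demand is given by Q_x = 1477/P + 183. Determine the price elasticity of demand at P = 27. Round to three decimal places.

At P = 27, Q_x = 237.7037.
dQ_x/dP = −1477/P² = −2.0261.
Point elasticity E = (dQ_x/dP)·(P/Q_x) = -2.0261 × 27/237.7037 ≈ -0.230.
|E| < 1, so demand is inelastic at this price.

-0.230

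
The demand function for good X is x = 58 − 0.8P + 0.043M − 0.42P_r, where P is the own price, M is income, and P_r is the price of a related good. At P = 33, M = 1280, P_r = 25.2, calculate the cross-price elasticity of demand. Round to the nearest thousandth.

x = 58 − 0.8(33) + 0.043(1280) − 0.42(25.2) = 58 − 26.4 + 55.04 − 10.584 = 76.056.
∂x/∂P_r = −0.42, so E_xy = -0.42·(25.2/76.056) ≈ -0.139.
E_xy < 0: the goods are complements.

-0.139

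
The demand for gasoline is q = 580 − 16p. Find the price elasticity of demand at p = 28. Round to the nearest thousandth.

-3.394

At p = 28, q = 132.
dq/dp = −16.
Point elasticity E = (dq/dp)·(p/q) = -16 × 28/132 ≈ -3.394.
|E| > 1, so demand is elastic at this price.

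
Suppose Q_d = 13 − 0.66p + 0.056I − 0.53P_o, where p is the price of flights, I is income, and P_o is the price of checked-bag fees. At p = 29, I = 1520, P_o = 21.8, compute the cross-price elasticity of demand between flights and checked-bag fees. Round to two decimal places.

-0.17

Substituting, Q_d = 13 − 0.66(29) + 0.056(1520) − 0.53(21.8) = 13 − 19.14 + 85.12 − 11.554 = 67.426.
∂Q_d/∂P_o = −0.53, so E_xy = -0.53·(21.8/67.426) ≈ -0.17.
E_xy < 0: the goods are complements.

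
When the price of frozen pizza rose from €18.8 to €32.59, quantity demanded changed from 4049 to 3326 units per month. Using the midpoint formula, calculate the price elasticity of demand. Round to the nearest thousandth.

-0.365

%Δq = (3326 − 4049)/[(4049 + 3326)/2] = -723/3687.5 ≈ -0.1961.
%Δp = (32.59 − 18.8)/[(18.8 + 32.59)/2] = 13.79/25.695 ≈ 0.5367.
Arc elasticity E = %Δq/%Δp ≈ -0.1961/0.5367 ≈ -0.365.
|E| < 1: demand is inelastic over this range.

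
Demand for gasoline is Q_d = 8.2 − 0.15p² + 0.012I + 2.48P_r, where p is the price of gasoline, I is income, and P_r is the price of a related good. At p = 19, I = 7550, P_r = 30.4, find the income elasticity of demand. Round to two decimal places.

Evaluating quantity at (p, I, P_r) gives Q_d = 8.2 − 0.15(19)² + 0.012(7550) + 2.48(30.4) = 8.2 − 54.15 + 90.6 + 75.392 = 120.042.
∂Q_d/∂I = +0.012, so E_I = 0.012·(7550/120.042) ≈ 0.75.
E_I ∈ (0,1): normal good (necessity).

0.75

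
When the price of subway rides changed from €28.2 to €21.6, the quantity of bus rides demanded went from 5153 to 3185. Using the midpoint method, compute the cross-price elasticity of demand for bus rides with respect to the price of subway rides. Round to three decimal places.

1.781

%ΔQ_x = (3185 − 5153)/[(5153+3185)/2] = -1968/4169 ≈ -0.4721.
%ΔP_y = (21.6 − 28.2)/[(28.2+21.6)/2] ≈ -0.2651.
E_xy = -0.4721/-0.2651 ≈ 1.781.
E_xy > 0, so bus rides and subway rides are substitutes.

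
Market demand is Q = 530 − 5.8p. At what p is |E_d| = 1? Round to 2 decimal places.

For linear demand Q = a − bp, E = −bp/(a − bp). |E| = 1 ⇒ bp = a − bp ⇒ p = a/(2b).
p = 530/(2·5.8) ≈ 45.69.

45.69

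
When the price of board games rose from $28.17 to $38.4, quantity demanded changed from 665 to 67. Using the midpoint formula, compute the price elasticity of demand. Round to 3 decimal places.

%ΔQ = (67 − 665)/[(665 + 67)/2] = -598/366 ≈ -1.6339.
%ΔP = (38.4 − 28.17)/[(28.17 + 38.4)/2] = 10.23/33.285 ≈ 0.3073.
Arc elasticity E = %ΔQ/%ΔP ≈ -1.6339/0.3073 ≈ -5.316.
|E| > 1: demand is elastic over this range.

-5.316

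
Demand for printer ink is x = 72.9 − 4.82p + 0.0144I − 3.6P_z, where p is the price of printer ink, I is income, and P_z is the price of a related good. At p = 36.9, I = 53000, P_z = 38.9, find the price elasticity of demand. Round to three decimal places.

Substituting, x = 72.9 − 4.82(36.9) + 0.0144(53000) − 3.6(38.9) = 72.9 − 177.858 + 763.2 − 140.04 = 518.202.
∂x/∂p = −4.82, so E_p = (−4.82)·(36.9/518.202) ≈ -0.343.
|E_p| < 1: demand is inelastic.

-0.343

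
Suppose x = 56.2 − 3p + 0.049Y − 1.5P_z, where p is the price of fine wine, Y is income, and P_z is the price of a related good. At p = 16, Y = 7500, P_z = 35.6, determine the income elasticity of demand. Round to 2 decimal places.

Substituting, x = 56.2 − 3(16) + 0.049(7500) − 1.5(35.6) = 56.2 − 48 + 367.5 − 53.4 = 322.3.
∂x/∂Y = +0.049, so E_I = 0.049·(7500/322.3) ≈ 1.14.
E_I > 1: normal good (luxury).

1.14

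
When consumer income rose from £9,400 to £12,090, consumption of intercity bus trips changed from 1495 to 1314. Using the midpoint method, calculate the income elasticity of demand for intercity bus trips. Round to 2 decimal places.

%ΔQ = (1314 − 1495)/[(1495+1314)/2] = -181/1404.5 ≈ -0.1289.
%ΔI = (12,090 − 9,400)/[(9,400+12,090)/2] = 2690/10745 ≈ 0.2503.
E_I = %ΔQ/%ΔI ≈ -0.51.
E_I < 0: inferior good.

-0.51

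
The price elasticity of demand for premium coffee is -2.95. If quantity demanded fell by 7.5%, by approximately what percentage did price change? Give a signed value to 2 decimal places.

%ΔQ ≈ E × %ΔP ⇒ %ΔP = %ΔQ / E = (-7.5%)/(-2.95) ≈ 2.54%.

2.54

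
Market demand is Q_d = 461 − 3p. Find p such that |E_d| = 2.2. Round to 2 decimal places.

105.65

Set −bp/(a − bp) = −2.2 ⇒ bp = 2.2(a − bp) ⇒ bp(1+2.2) = 2.2·a.
p = 2.2·461/(3·3.2) ≈ 105.65.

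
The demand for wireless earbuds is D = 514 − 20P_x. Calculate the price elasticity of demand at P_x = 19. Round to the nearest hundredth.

At P_x = 19, D = 134.
dD/dP_x = −20.
Point elasticity E = (dD/dP_x)·(P_x/D) = -20 × 19/134 ≈ -2.84.
|E| > 1, so demand is elastic at this price.

-2.84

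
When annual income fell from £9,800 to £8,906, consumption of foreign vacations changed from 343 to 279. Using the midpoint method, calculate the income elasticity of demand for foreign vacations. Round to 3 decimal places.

%ΔQ = (279 − 343)/[(343+279)/2] = -64/311 ≈ -0.2058.
%ΔM = (8,906 − 9,800)/[(9,800+8,906)/2] = -894/9353 ≈ -0.0956.
E_I = %ΔQ/%ΔM ≈ 2.153.
E_I > 1: normal good (luxury).

2.153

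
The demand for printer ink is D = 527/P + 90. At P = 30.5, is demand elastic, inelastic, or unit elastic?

At P = 30.5, D = 107.2787.
dD/dP = −527/P² = −0.5665.
Point elasticity E = (dD/dP)·(P/D) = -0.5665 × 30.5/107.2787 ≈ -0.161.
|E| ≈ 0.161 < 1, so demand is inelastic.

inelastic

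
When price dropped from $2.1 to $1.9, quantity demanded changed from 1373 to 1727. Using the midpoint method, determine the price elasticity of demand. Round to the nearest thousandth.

%Δq = (1727 − 1373)/[(1373 + 1727)/2] = 354/1550 ≈ 0.2284.
%ΔP = (1.9 − 2.1)/[(2.1 + 1.9)/2] = -0.2/2 ≈ -0.1000.
Arc elasticity E = %Δq/%ΔP ≈ 0.2284/-0.1000 ≈ -2.284.
|E| > 1: demand is elastic over this range.

-2.284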